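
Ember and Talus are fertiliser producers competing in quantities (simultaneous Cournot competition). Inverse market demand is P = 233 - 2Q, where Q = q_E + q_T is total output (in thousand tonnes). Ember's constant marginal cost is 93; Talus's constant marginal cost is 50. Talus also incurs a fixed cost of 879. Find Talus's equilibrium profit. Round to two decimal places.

Ember's profit: π_E = (233 - 2Q)q_E - (93q_E). Setting ∂π_E/∂q_E = 0: 140 - 4q_E - 2(q_T) = 0.
Talus's first-order condition: 183 - 4q_T - 2(q_E) = 0.
Rearranging gives the reaction functions q_E = (140 - 2q_T)/4 and q_T = (183 - 2q_E)/4.
Solving the pair: q_E = 97/6, q_T = 113/3.
Price P = 233 - 2·(323/6) = 376/3.
Talus's profit: (376/3 - 50)·(113/3) - 879 = 1958.5556.

1958.56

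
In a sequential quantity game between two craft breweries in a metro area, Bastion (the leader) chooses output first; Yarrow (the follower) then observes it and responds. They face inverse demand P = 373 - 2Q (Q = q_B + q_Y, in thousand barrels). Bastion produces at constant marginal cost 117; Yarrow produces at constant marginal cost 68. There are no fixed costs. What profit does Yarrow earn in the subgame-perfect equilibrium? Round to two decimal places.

5075.28

Solve by backward induction. Given q_B, the follower Yarrow maximises π_Y = (373 - 2q_B - 2q_Y)q_Y - 68q_Y.
Setting the follower's marginal profit to zero, 305 - 2q_B - 4q_Y = 0, i.e. q_Y = (305 - 2q_B)/4.
Bastion substitutes q_Y(q_B) into its own profit: π_B = q_B(373 - 2q_B - (305 - 2q_B)/2) - 117q_B = (441/2 - q_B)q_B - 117q_B.
Maximising: ∂π_B/∂q_B = 207/2 - 2q_B = 0, giving q_B = 207/4.
Then q_Y = (305 - 2·(207/4))/4 = 403/8.
Price P = 373 - 2·(817/8) = 675/4.
Yarrow's profit: (675/4 - 68)·(403/8) = 5075.2813.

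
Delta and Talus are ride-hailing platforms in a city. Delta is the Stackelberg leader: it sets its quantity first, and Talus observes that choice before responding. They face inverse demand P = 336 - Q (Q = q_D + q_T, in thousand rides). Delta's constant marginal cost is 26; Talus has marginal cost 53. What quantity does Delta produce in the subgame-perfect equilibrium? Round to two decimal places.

The follower Talus best-responds to any q_D: π_T = (336 - Q)q_T - 53q_T.
Follower FOC: 283 - q_D - 2q_T = 0, so q_T(q_D) = (283 - q_D)/2.
The leader anticipates this reaction. Substituting into P = 336 - Q gives P = 389/2 - (1/2)q_D, so π_D = (389/2 - (1/2)q_D)q_D - 26q_D.
The leader's first-order condition 337/2 - q_D = 0 yields q_D = 337/2.
Then q_T = (283 - 337/2)/2 = 229/4.

168.50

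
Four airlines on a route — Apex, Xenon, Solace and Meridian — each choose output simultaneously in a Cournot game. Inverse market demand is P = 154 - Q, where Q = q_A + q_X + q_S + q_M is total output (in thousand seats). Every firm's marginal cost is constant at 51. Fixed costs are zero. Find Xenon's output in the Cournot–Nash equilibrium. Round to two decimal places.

A representative firm's profit is π_i = q_i(154 - Q) - 51q_i.
Setting ∂π_i/∂q_i = 0 with rivals' quantities fixed: 103 - 2q_i - Σ_{j≠i} q_j = 0.
With identical firms every q_j equals q_i, so Σ_{j≠i} q_j = 3q_i and 103 = 5q_i, giving q_i = 103/5.

20.60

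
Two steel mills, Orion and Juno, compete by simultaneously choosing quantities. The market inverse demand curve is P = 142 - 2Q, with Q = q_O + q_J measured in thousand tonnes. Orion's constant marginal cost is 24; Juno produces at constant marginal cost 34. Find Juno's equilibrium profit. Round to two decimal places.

533.56

Orion's profit: π_O = (142 - 2Q)q_O - (24q_O). Setting ∂π_O/∂q_O = 0: 118 - 4q_O - 2(q_J) = 0.
Juno's profit: π_J = (142 - 2Q)q_J - (34q_J). Setting ∂π_J/∂q_J = 0: 108 - 4q_J - 2(q_O) = 0.
Best responses: q_O = (118 - 2q_J)/4, q_J = (108 - 2q_O)/4.
Solving the pair: q_O = 64/3, q_J = 49/3.
Price P = 142 - 2·(113/3) = 200/3.
Juno's profit: (200/3 - 34)·(49/3) = 533.5556.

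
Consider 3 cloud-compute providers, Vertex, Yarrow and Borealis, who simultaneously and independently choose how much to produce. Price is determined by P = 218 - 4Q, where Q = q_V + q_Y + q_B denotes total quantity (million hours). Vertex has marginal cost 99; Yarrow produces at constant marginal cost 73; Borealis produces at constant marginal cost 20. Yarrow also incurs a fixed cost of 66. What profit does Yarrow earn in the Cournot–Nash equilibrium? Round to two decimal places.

Vertex's profit: π_V = (218 - 4Q)q_V - (99q_V). Setting ∂π_V/∂q_V = 0: 119 - 8q_V - 4(q_Y + q_B) = 0.
Yarrow's profit: π_Y = (218 - 4Q)q_Y - (73q_Y). Setting ∂π_Y/∂q_Y = 0: 145 - 8q_Y - 4(q_V + q_B) = 0.
Borealis's profit: π_B = (218 - 4Q)q_B - (20q_B). Setting ∂π_B/∂q_B = 0: 198 - 8q_B - 4(q_V + q_Y) = 0.
Adding the 3 conditions: 462 − 8Q − 8Q = 0, i.e. Q = 231/8.
Back-substituting: q_V = (119 − 231/2)/4 = 7/8, q_Y = (145 − 231/2)/4 = 59/8, q_B = (198 − 231/2)/4 = 165/8.
Price P = 218 - 4·(231/8) = 205/2.
Yarrow's profit: (205/2 - 73)·(59/8) - 66 = 151.5625.

151.56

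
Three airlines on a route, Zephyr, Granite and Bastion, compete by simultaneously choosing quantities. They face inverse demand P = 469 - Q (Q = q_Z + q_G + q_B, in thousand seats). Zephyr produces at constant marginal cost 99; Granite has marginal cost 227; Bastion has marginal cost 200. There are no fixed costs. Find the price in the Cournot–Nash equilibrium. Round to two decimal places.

Zephyr's profit: π_Z = (469 - Q)q_Z - (99q_Z). Setting ∂π_Z/∂q_Z = 0: 370 - 2q_Z - (q_G + q_B) = 0.
Granite's first-order condition: 242 - 2q_G - (q_Z + q_B) = 0.
Bastion's profit: π_B = (469 - Q)q_B - (200q_B). Setting ∂π_B/∂q_B = 0: 269 - 2q_B - (q_Z + q_G) = 0.
Adding the 3 first-order conditions: 881 − 4Q = 0, so Q = 881/4.
Back-substituting: q_Z = (370 − 881/4) = 599/4, q_G = (242 − 881/4) = 87/4, q_B = (269 − 881/4) = 195/4.
Total output Q = 881/4, so price P = 469 - 881/4 = 995/4.

248.75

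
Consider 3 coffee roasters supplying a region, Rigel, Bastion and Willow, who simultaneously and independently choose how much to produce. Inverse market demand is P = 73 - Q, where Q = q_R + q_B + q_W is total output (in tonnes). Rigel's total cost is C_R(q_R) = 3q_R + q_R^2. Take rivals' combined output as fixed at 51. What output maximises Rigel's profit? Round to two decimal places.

4.75

With rivals' combined output fixed at 51, Rigel's profit is π_R = (73 - 51 - q_R)q_R - (3q_R + q_R²) = (22 - q_R)q_R - (3q_R + q_R²).
∂π_R/∂q_R = 19 - 4q_R = 0, so q_R = 19/4.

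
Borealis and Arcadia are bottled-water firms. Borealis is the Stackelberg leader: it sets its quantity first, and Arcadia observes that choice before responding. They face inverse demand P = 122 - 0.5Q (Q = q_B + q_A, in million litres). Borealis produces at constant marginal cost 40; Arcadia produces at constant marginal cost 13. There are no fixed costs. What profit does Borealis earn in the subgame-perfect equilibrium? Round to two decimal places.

756.25

Solve by backward induction. Given q_B, the follower Arcadia maximises π_A = (122 - (1/2)q_B - (1/2)q_A)q_A - 13q_A.
Setting the follower's marginal profit to zero, 109 - (1/2)q_B - q_A = 0, i.e. q_A = (109 - (1/2)q_B).
Borealis substitutes q_A(q_B) into its own profit: π_B = q_B(122 - (1/2)q_B - (109 - (1/2)q_B)/2) - 40q_B = (135/2 - (1/4)q_B)q_B - 40q_B.
Maximising: ∂π_B/∂q_B = 55/2 - (1/2)q_B = 0, giving q_B = 55.
Then q_A = (109 - (1/2)·55) = 163/2.
Price P = 122 - (1/2)·(273/2) = 215/4.
Borealis's profit: (215/4 - 40)·55 = 756.2500.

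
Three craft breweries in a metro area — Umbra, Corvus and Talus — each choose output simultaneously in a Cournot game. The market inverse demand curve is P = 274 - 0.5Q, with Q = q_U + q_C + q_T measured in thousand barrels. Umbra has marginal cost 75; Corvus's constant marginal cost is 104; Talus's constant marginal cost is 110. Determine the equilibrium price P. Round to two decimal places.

140.75

Umbra's profit: π_U = (274 - 0.5Q)q_U - (75q_U). Setting ∂π_U/∂q_U = 0: 199 - q_U - (1/2)(q_C + q_T) = 0.
Corvus's profit: π_C = (274 - 0.5Q)q_C - (104q_C). Setting ∂π_C/∂q_C = 0: 170 - q_C - (1/2)(q_U + q_T) = 0.
Talus's first-order condition: 164 - q_T - (1/2)(q_U + q_C) = 0.
Summing all 3 equations gives 533 − 2Q = 0, hence Q = 533/2.
Back-substituting: q_U = (199 − 533/4)/(1/2) = 263/2, q_C = (170 − 533/4)/(1/2) = 147/2, q_T = (164 − 533/4)/(1/2) = 123/2.
Total output Q = 533/2, so price P = 274 - (1/2)·(533/2) = 563/4.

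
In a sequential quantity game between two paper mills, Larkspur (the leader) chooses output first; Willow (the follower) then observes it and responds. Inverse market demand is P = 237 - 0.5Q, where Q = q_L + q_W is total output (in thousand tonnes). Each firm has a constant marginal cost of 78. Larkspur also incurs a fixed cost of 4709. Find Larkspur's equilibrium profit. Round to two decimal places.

Solve by backward induction. Given q_L, the follower Willow maximises π_W = (237 - (1/2)q_L - (1/2)q_W)q_W - 78q_W.
Follower FOC: 159 - (1/2)q_L - q_W = 0, so q_W(q_L) = (159 - (1/2)q_L).
Larkspur substitutes q_W(q_L) into its own profit: π_L = q_L(237 - (1/2)q_L - (159 - (1/2)q_L)/2) - 78q_L = (315/2 - (1/4)q_L)q_L - 78q_L.
Leader FOC: 159/2 - (1/2)q_L = 0, so q_L = 159.
Then q_W = (159 - (1/2)·159) = 159/2.
Price P = 237 - (1/2)·(477/2) = 471/4.
Larkspur's profit: (471/4 - 78)·159 - 4709 = 1611.2500.

1611.25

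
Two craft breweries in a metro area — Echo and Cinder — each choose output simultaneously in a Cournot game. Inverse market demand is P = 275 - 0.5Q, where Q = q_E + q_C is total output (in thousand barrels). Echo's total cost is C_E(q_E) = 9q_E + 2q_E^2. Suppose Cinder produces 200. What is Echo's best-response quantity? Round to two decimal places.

33.20

With the rival's output fixed at 200, Echo's profit is π_E = (275 - (1/2)·200 - (1/2)q_E)q_E - (9q_E + 2q_E²) = (175 - (1/2)q_E)q_E - (9q_E + 2q_E²).
∂π_E/∂q_E = 166 - 5q_E = 0, so q_E = 166/5.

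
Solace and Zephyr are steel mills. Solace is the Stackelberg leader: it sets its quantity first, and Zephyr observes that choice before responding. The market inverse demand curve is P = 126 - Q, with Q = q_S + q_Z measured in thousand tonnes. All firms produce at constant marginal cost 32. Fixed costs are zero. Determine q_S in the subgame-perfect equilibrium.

47

The follower Zephyr best-responds to any q_S: π_Z = (126 - Q)q_Z - 32q_Z.
Setting the follower's marginal profit to zero, 94 - q_S - 2q_Z = 0, i.e. q_Z = (94 - q_S)/2.
The leader anticipates this reaction. Substituting into P = 126 - Q gives P = 79 - (1/2)q_S, so π_S = (79 - (1/2)q_S)q_S - 32q_S.
Leader FOC: 47 - q_S = 0, so q_S = 47.
Then q_Z = (94 - 47)/2 = 47/2.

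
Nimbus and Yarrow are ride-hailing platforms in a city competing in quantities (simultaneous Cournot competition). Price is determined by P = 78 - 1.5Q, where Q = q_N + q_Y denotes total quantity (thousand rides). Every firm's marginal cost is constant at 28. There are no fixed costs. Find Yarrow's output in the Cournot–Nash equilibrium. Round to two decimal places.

11.11

A representative firm's profit is π_i = q_i(78 - 1.5Q) - 28q_i.
Setting ∂π_i/∂q_i = 0 with rivals' quantities fixed: 50 - 3q_i - (3/2)q_j = 0.
By symmetry each firm produces the same amount; substituting q_j = q_i yields q_i = 50/(9/2) = 100/9.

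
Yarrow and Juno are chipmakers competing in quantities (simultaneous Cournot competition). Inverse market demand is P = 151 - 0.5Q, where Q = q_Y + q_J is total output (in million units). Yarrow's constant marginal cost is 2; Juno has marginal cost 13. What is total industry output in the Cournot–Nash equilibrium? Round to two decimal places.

Yarrow's profit: π_Y = (151 - 0.5Q)q_Y - (2q_Y). Setting ∂π_Y/∂q_Y = 0: 149 - q_Y - (1/2)(q_J) = 0.
Juno's profit: π_J = (151 - 0.5Q)q_J - (13q_J). Setting ∂π_J/∂q_J = 0: 138 - q_J - (1/2)(q_Y) = 0.
So q_Y = (149 - (1/2)q_J) and q_J = (138 - (1/2)q_Y).
Substituting one into the other gives q_Y = 320/3 and q_J = 254/3.
Total output Q = 320/3 + 254/3 = 574/3.

191.33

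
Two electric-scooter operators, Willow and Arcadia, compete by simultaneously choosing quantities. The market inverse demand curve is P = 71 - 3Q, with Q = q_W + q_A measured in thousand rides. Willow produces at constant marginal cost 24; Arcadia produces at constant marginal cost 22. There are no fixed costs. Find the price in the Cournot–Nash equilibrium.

39

Willow's profit: π_W = (71 - 3Q)q_W - (24q_W). Setting ∂π_W/∂q_W = 0: 47 - 6q_W - 3(q_A) = 0.
Arcadia's profit: π_A = (71 - 3Q)q_A - (22q_A). Setting ∂π_A/∂q_A = 0: 49 - 6q_A - 3(q_W) = 0.
Rearranging gives the reaction functions q_W = (47 - 3q_A)/6 and q_A = (49 - 3q_W)/6.
Solving the pair: q_W = 5, q_A = 17/3.
Total output Q = 32/3, so price P = 71 - 3·(32/3) = 39.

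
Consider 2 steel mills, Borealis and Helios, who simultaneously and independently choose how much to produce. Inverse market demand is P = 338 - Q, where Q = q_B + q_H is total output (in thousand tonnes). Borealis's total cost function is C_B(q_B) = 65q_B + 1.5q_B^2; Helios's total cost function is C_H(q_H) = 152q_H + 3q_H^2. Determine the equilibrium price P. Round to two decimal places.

269.92

Borealis's profit: π_B = (338 - Q)q_B - (65q_B + (3/2)q_B²). Setting ∂π_B/∂q_B = 0: 273 - 5q_B - (q_H) = 0.
Helios's profit: π_H = (338 - Q)q_H - (152q_H + 3q_H²). Setting ∂π_H/∂q_H = 0: 186 - 8q_H - (q_B) = 0.
So q_B = (273 - q_H)/5 and q_H = (186 - q_B)/8.
Substituting one into the other gives q_B = 666/13 and q_H = 219/13.
Total output Q = 885/13, so price P = 338 - 885/13 = 269.9231.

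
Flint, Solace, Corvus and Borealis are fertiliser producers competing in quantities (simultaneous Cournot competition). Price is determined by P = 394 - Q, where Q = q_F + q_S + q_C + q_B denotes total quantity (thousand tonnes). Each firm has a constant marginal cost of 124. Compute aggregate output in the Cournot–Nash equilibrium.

Each firm earns π_i = (394 - Q)q_i - 124q_i.
First-order condition (treating rivals' output as given): 270 - 2q_i - Σ_{j≠i} q_j = 0.
By symmetry each firm produces the same amount; substituting Σ_{j≠i} q_j = 3q_i yields q_i = 270/5 = 54.
Total output Q = 54 + 54 + 54 + 54 = 216.

216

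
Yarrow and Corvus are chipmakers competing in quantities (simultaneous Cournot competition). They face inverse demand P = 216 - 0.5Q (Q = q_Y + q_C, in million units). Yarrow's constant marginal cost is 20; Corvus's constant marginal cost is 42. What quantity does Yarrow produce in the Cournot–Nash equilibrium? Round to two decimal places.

Yarrow's profit: π_Y = (216 - 0.5Q)q_Y - (20q_Y). Setting ∂π_Y/∂q_Y = 0: 196 - q_Y - (1/2)(q_C) = 0.
Corvus's first-order condition: 174 - q_C - (1/2)(q_Y) = 0.
Rearranging gives the reaction functions q_Y = (196 - (1/2)q_C) and q_C = (174 - (1/2)q_Y).
Substituting one into the other gives q_Y = 436/3 and q_C = 304/3.

145.33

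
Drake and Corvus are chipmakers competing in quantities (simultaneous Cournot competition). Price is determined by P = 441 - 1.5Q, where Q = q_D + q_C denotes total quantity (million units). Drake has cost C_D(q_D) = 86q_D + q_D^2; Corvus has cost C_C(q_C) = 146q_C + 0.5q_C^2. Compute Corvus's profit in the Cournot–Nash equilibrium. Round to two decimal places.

Drake's profit: π_D = (441 - 1.5Q)q_D - (86q_D + q_D²). Setting ∂π_D/∂q_D = 0: 355 - 5q_D - (3/2)(q_C) = 0.
Corvus's profit: π_C = (441 - 1.5Q)q_C - (146q_C + (1/2)q_C²). Setting ∂π_C/∂q_C = 0: 295 - 4q_C - (3/2)(q_D) = 0.
So q_D = (355 - (3/2)q_C)/5 and q_C = (295 - (3/2)q_D)/4.
Substituting one into the other gives q_D = 55.0704 and q_C = 53.0986.
Price P = 441 - (3/2)·108.1690 = 278.7465.
Corvus's profit: 278.7465·53.0986 - 146·53.0986 - (1/2)·53.0986² = 5638.9208.

5638.92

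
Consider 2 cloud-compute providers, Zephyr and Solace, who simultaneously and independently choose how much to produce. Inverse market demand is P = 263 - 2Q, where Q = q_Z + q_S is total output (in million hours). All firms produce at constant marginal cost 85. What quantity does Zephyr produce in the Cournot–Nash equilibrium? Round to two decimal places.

Each firm earns π_i = (263 - 2Q)q_i - 85q_i.
Setting ∂π_i/∂q_i = 0 with rivals' quantities fixed: 178 - 4q_i - 2q_j = 0.
By symmetry each firm produces the same amount; substituting q_j = q_i yields q_i = 178/6 = 89/3.

29.67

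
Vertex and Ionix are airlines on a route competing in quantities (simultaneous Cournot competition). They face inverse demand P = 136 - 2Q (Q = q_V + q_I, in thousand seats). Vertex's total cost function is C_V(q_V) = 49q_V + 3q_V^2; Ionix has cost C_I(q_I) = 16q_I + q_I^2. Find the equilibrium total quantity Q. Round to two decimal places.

Vertex's profit: π_V = (136 - 2Q)q_V - (49q_V + 3q_V²). Setting ∂π_V/∂q_V = 0: 87 - 10q_V - 2(q_I) = 0.
Ionix's first-order condition: 120 - 6q_I - 2(q_V) = 0.
So q_V = (87 - 2q_I)/10 and q_I = (120 - 2q_V)/6.
Solving the pair: q_V = 141/28, q_I = 513/28.
Total output Q = 141/28 + 513/28 = 327/14.

23.36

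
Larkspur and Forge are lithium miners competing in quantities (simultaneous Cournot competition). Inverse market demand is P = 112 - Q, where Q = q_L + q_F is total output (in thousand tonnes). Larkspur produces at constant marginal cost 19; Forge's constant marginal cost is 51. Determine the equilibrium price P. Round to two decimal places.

Larkspur's profit: π_L = (112 - Q)q_L - (19q_L). Setting ∂π_L/∂q_L = 0: 93 - 2q_L - (q_F) = 0.
Forge's first-order condition: 61 - 2q_F - (q_L) = 0.
So q_L = (93 - q_F)/2 and q_F = (61 - q_L)/2.
Solving the pair: q_L = 125/3, q_F = 29/3.
Total output Q = 154/3, so price P = 112 - 154/3 = 182/3.

60.67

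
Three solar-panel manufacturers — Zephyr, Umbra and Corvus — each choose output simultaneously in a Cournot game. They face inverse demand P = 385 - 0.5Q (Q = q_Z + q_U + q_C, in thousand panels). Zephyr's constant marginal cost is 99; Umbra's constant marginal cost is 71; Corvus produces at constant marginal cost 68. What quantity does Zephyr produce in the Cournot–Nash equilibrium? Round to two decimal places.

113.50

Zephyr's profit: π_Z = (385 - 0.5Q)q_Z - (99q_Z). Setting ∂π_Z/∂q_Z = 0: 286 - q_Z - (1/2)(q_U + q_C) = 0.
Umbra's profit: π_U = (385 - 0.5Q)q_U - (71q_U). Setting ∂π_U/∂q_U = 0: 314 - q_U - (1/2)(q_Z + q_C) = 0.
Corvus's first-order condition: 317 - q_C - (1/2)(q_Z + q_U) = 0.
Adding the 3 conditions: 917 − Q − Q = 0, i.e. Q = 917/2.
Back-substituting: q_Z = (286 − 917/4)/(1/2) = 227/2, q_U = (314 − 917/4)/(1/2) = 339/2, q_C = (317 − 917/4)/(1/2) = 351/2.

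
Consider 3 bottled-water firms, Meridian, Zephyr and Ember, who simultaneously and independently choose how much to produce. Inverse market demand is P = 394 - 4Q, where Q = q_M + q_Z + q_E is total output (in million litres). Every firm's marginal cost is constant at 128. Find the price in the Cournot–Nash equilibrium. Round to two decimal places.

194.50

A representative firm's profit is π_i = q_i(394 - 4Q) - 128q_i.
Setting ∂π_i/∂q_i = 0 with rivals' quantities fixed: 266 - 8q_i - 4·Σ_{j≠i} q_j = 0.
With identical firms every q_j equals q_i, so Σ_{j≠i} q_j = 2q_i and 266 = 16q_i, giving q_i = 133/8.
Total output Q = 399/8, so price P = 394 - 4·(399/8) = 389/2.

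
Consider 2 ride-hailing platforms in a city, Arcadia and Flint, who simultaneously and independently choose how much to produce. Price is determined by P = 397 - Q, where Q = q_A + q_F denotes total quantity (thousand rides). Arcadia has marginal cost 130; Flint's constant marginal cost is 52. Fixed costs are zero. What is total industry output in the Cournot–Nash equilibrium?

Arcadia's profit: π_A = (397 - Q)q_A - (130q_A). Setting ∂π_A/∂q_A = 0: 267 - 2q_A - (q_F) = 0.
Flint's first-order condition: 345 - 2q_F - (q_A) = 0.
Rearranging gives the reaction functions q_A = (267 - q_F)/2 and q_F = (345 - q_A)/2.
Substituting one into the other gives q_A = 63 and q_F = 141.
Total output Q = 63 + 141 = 204.

204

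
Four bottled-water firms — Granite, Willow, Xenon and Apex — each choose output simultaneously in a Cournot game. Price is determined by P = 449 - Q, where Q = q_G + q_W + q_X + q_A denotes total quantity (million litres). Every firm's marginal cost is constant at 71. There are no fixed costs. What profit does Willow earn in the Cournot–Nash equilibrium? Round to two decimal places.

5715.36

Each firm earns π_i = (449 - Q)q_i - 71q_i.
Setting ∂π_i/∂q_i = 0 with rivals' quantities fixed: 378 - 2q_i - Σ_{j≠i} q_j = 0.
With identical firms every q_j equals q_i, so Σ_{j≠i} q_j = 3q_i and 378 = 5q_i, giving q_i = 378/5.
Price P = 449 - 1512/5 = 733/5.
Willow's profit: (733/5 - 71)·(378/5) = 5715.3600.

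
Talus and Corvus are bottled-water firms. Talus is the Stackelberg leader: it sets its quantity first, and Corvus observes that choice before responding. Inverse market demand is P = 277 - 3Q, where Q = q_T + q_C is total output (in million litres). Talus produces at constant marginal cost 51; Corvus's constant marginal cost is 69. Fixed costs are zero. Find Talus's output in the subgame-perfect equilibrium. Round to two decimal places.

The follower Corvus best-responds to any q_T: π_C = (277 - 3Q)q_C - 69q_C.
∂π_C/∂q_C = 208 - 3q_T - 6q_C = 0 gives the reaction function q_C = (208 - 3q_T)/6.
The leader anticipates this reaction. Substituting into P = 277 - 3Q gives P = 173 - (3/2)q_T, so π_T = (173 - (3/2)q_T)q_T - 51q_T.
Maximising: ∂π_T/∂q_T = 122 - 3q_T = 0, giving q_T = 122/3.
Then q_C = (208 - 3·(122/3))/6 = 43/3.

40.67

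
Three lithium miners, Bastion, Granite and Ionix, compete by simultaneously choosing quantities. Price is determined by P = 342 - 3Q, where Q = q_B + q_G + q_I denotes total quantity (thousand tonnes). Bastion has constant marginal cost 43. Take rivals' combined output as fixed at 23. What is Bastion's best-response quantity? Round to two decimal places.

With rivals' combined output fixed at 23, Bastion's profit is π_B = (342 - 3·23 - 3q_B)q_B - (43q_B) = (273 - 3q_B)q_B - (43q_B).
∂π_B/∂q_B = 230 - 6q_B = 0, so q_B = 115/3.

38.33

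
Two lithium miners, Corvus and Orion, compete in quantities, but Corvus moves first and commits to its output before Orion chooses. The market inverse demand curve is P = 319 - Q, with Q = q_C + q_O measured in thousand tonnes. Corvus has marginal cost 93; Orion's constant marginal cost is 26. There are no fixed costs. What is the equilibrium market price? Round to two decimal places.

The follower Orion best-responds to any q_C: π_O = (319 - Q)q_O - 26q_O.
Setting the follower's marginal profit to zero, 293 - q_C - 2q_O = 0, i.e. q_O = (293 - q_C)/2.
The leader anticipates this reaction. Substituting into P = 319 - Q gives P = 345/2 - (1/2)q_C, so π_C = (345/2 - (1/2)q_C)q_C - 93q_C.
Leader FOC: 159/2 - q_C = 0, so q_C = 159/2.
Then q_O = (293 - 159/2)/2 = 427/4.
Total output Q = 745/4, so price P = 319 - 745/4 = 531/4.

132.75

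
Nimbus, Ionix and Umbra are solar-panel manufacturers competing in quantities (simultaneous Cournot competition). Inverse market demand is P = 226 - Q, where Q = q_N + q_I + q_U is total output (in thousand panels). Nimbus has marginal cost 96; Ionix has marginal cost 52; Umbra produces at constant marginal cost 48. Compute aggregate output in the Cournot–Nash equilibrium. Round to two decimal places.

120.50

Nimbus's profit: π_N = (226 - Q)q_N - (96q_N). Setting ∂π_N/∂q_N = 0: 130 - 2q_N - (q_I + q_U) = 0.
Ionix's profit: π_I = (226 - Q)q_I - (52q_I). Setting ∂π_I/∂q_I = 0: 174 - 2q_I - (q_N + q_U) = 0.
Umbra's first-order condition: 178 - 2q_U - (q_N + q_I) = 0.
Summing all 3 equations gives 482 − 4Q = 0, hence Q = 241/2.
Back-substituting: q_N = (130 − 241/2) = 19/2, q_I = (174 − 241/2) = 107/2, q_U = (178 − 241/2) = 115/2.
Total output Q = 19/2 + 107/2 + 115/2 = 241/2.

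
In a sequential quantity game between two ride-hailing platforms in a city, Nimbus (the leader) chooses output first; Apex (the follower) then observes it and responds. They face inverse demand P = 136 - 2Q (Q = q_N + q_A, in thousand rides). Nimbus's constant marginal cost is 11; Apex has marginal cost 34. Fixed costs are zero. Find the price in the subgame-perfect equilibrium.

48

Solve by backward induction. Given q_N, the follower Apex maximises π_A = (136 - 2q_N - 2q_A)q_A - 34q_A.
Setting the follower's marginal profit to zero, 102 - 2q_N - 4q_A = 0, i.e. q_A = (102 - 2q_N)/4.
The leader anticipates this reaction. Substituting into P = 136 - 2Q gives P = 85 - q_N, so π_N = (85 - q_N)q_N - 11q_N.
The leader's first-order condition 74 - 2q_N = 0 yields q_N = 37.
Then q_A = (102 - 2·37)/4 = 7.
Total output Q = 44, so price P = 136 - 2·44 = 48.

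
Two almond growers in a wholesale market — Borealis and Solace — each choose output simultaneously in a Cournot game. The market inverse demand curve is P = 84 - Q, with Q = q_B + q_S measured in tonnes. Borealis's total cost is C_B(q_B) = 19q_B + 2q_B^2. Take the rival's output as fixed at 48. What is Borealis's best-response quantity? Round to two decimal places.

With the rival's output fixed at 48, Borealis's profit is π_B = (84 - 48 - q_B)q_B - (19q_B + 2q_B²) = (36 - q_B)q_B - (19q_B + 2q_B²).
∂π_B/∂q_B = 17 - 6q_B = 0, so q_B = 17/6.

2.83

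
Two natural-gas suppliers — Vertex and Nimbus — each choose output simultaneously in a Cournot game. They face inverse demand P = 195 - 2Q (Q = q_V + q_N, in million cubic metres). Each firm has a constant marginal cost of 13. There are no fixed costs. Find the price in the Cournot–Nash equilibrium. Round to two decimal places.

73.67

Each firm earns π_i = (195 - 2Q)q_i - 13q_i.
First-order condition (treating rivals' output as given): 182 - 4q_i - 2q_j = 0.
By symmetry each firm produces the same amount; substituting q_j = q_i yields q_i = 182/6 = 91/3.
Total output Q = 182/3, so price P = 195 - 2·(182/3) = 221/3.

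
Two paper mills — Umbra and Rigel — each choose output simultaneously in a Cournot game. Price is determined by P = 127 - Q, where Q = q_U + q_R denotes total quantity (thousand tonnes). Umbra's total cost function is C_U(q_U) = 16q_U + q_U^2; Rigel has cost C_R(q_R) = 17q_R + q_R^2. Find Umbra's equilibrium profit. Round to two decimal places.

Umbra's profit: π_U = (127 - Q)q_U - (16q_U + q_U²). Setting ∂π_U/∂q_U = 0: 111 - 4q_U - (q_R) = 0.
Rigel's first-order condition: 110 - 4q_R - (q_U) = 0.
So q_U = (111 - q_R)/4 and q_R = (110 - q_U)/4.
Solving the pair: q_U = 334/15, q_R = 329/15.
Price P = 127 - 221/5 = 414/5.
Umbra's profit: (414/5)·(334/15) - 16·(334/15) - (334/15)² = 991.6089.

991.61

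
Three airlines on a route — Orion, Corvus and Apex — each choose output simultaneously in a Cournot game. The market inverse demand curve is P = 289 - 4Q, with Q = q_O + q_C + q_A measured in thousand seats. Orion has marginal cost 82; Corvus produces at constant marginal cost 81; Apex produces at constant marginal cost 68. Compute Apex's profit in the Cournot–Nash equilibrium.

961

Orion's profit: π_O = (289 - 4Q)q_O - (82q_O). Setting ∂π_O/∂q_O = 0: 207 - 8q_O - 4(q_C + q_A) = 0.
Corvus's first-order condition: 208 - 8q_C - 4(q_O + q_A) = 0.
Apex's first-order condition: 221 - 8q_A - 4(q_O + q_C) = 0.
Adding the 3 conditions: 636 − 8Q − 8Q = 0, i.e. Q = 159/4.
Back-substituting: q_O = (207 − 159)/4 = 12, q_C = (208 − 159)/4 = 49/4, q_A = (221 − 159)/4 = 31/2.
Price P = 289 - 4·(159/4) = 130.
Apex's profit: (130 - 68)·(31/2) = 961.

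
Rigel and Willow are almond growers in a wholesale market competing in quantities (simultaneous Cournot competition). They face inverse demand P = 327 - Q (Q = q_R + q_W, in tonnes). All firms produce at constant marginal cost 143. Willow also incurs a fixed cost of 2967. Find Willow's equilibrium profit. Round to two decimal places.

794.78

A representative firm's profit is π_i = q_i(327 - Q) - 143q_i.
First-order condition (treating rivals' output as given): 184 - 2q_i - q_j = 0.
With identical firms every q_j equals q_i, so q_j = q_i and 184 = 3q_i, giving q_i = 184/3.
Price P = 327 - 368/3 = 613/3.
Willow's profit: (613/3 - 143)·(184/3) - 2967 = 794.7778.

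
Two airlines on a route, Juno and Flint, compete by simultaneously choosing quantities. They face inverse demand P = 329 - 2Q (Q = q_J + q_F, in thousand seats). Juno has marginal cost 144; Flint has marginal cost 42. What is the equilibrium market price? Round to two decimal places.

171.67

Juno's profit: π_J = (329 - 2Q)q_J - (144q_J). Setting ∂π_J/∂q_J = 0: 185 - 4q_J - 2(q_F) = 0.
Flint's first-order condition: 287 - 4q_F - 2(q_J) = 0.
Best responses: q_J = (185 - 2q_F)/4, q_F = (287 - 2q_J)/4.
Substituting one into the other gives q_J = 83/6 and q_F = 389/6.
Total output Q = 236/3, so price P = 329 - 2·(236/3) = 515/3.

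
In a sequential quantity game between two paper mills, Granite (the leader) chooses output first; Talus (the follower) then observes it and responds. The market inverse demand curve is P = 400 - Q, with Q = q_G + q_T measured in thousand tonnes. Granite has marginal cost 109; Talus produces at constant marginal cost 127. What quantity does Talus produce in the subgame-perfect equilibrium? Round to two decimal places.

Solve by backward induction. Given q_G, the follower Talus maximises π_T = (400 - q_G - q_T)q_T - 127q_T.
Follower FOC: 273 - q_G - 2q_T = 0, so q_T(q_G) = (273 - q_G)/2.
Granite substitutes q_T(q_G) into its own profit: π_G = q_G(400 - q_G - (273 - q_G)/2) - 109q_G = (527/2 - (1/2)q_G)q_G - 109q_G.
Maximising: ∂π_G/∂q_G = 309/2 - q_G = 0, giving q_G = 309/2.
Then q_T = (273 - 309/2)/2 = 237/4.

59.25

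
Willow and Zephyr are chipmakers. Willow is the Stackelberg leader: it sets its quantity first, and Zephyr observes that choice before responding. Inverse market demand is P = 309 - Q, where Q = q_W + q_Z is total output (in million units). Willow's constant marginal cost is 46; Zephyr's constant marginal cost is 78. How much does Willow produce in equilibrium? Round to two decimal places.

Solve by backward induction. Given q_W, the follower Zephyr maximises π_Z = (309 - q_W - q_Z)q_Z - 78q_Z.
∂π_Z/∂q_Z = 231 - q_W - 2q_Z = 0 gives the reaction function q_Z = (231 - q_W)/2.
Willow substitutes q_Z(q_W) into its own profit: π_W = q_W(309 - q_W - (231 - q_W)/2) - 46q_W = (387/2 - (1/2)q_W)q_W - 46q_W.
Maximising: ∂π_W/∂q_W = 295/2 - q_W = 0, giving q_W = 295/2.
Then q_Z = (231 - 295/2)/2 = 167/4.

147.50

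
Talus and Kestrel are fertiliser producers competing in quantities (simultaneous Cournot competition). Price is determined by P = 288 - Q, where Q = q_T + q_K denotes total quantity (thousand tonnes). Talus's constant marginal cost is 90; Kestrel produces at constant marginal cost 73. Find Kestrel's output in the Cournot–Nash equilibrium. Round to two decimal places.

Talus's profit: π_T = (288 - Q)q_T - (90q_T). Setting ∂π_T/∂q_T = 0: 198 - 2q_T - (q_K) = 0.
Kestrel's first-order condition: 215 - 2q_K - (q_T) = 0.
Rearranging gives the reaction functions q_T = (198 - q_K)/2 and q_K = (215 - q_T)/2.
Solving the pair: q_T = 181/3, q_K = 232/3.

77.33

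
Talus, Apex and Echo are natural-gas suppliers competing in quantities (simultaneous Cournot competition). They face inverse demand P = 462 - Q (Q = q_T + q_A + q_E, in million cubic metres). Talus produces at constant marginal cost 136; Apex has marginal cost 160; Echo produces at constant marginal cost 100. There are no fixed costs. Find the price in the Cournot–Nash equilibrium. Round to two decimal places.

214.50

Talus's profit: π_T = (462 - Q)q_T - (136q_T). Setting ∂π_T/∂q_T = 0: 326 - 2q_T - (q_A + q_E) = 0.
Apex's first-order condition: 302 - 2q_A - (q_T + q_E) = 0.
Echo's profit: π_E = (462 - Q)q_E - (100q_E). Setting ∂π_E/∂q_E = 0: 362 - 2q_E - (q_T + q_A) = 0.
Adding the 3 first-order conditions: 990 − 4Q = 0, so Q = 495/2.
Back-substituting: q_T = (326 − 495/2) = 157/2, q_A = (302 − 495/2) = 109/2, q_E = (362 − 495/2) = 229/2.
Total output Q = 495/2, so price P = 462 - 495/2 = 429/2.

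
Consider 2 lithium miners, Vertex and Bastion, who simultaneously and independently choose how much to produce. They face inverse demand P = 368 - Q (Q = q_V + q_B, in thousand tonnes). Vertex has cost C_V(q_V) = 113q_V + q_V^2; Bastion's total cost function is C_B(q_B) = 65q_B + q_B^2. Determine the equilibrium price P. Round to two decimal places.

Vertex's profit: π_V = (368 - Q)q_V - (113q_V + q_V²). Setting ∂π_V/∂q_V = 0: 255 - 4q_V - (q_B) = 0.
Bastion's first-order condition: 303 - 4q_B - (q_V) = 0.
Best responses: q_V = (255 - q_B)/4, q_B = (303 - q_V)/4.
Solving the pair: q_V = 239/5, q_B = 319/5.
Total output Q = 558/5, so price P = 368 - 558/5 = 1282/5.

256.40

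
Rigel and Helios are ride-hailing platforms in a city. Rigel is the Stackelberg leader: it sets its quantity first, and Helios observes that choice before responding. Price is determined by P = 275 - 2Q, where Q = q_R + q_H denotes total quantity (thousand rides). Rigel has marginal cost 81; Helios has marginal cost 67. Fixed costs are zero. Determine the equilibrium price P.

The follower Helios best-responds to any q_R: π_H = (275 - 2Q)q_H - 67q_H.
Setting the follower's marginal profit to zero, 208 - 2q_R - 4q_H = 0, i.e. q_H = (208 - 2q_R)/4.
Rigel substitutes q_H(q_R) into its own profit: π_R = q_R(275 - 2q_R - (208 - 2q_R)/2) - 81q_R = (171 - q_R)q_R - 81q_R.
Maximising: ∂π_R/∂q_R = 90 - 2q_R = 0, giving q_R = 45.
Then q_H = (208 - 2·45)/4 = 59/2.
Total output Q = 149/2, so price P = 275 - 2·(149/2) = 126.

126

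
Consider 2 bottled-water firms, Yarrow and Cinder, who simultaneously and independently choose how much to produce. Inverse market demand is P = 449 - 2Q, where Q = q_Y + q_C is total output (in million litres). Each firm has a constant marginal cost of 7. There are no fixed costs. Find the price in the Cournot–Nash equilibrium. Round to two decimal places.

A representative firm's profit is π_i = q_i(449 - 2Q) - 7q_i.
Setting ∂π_i/∂q_i = 0 with rivals' quantities fixed: 442 - 4q_i - 2q_j = 0.
With identical firms every q_j equals q_i, so q_j = q_i and 442 = 6q_i, giving q_i = 221/3.
Total output Q = 442/3, so price P = 449 - 2·(442/3) = 463/3.

154.33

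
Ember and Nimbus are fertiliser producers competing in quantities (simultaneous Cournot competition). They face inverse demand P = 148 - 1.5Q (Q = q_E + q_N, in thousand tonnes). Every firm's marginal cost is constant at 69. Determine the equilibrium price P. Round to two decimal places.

A representative firm's profit is π_i = q_i(148 - 1.5Q) - 69q_i.
First-order condition (treating rivals' output as given): 79 - 3q_i - (3/2)q_j = 0.
By symmetry each firm produces the same amount; substituting q_j = q_i yields q_i = 79/(9/2) = 158/9.
Total output Q = 316/9, so price P = 148 - (3/2)·(316/9) = 286/3.

95.33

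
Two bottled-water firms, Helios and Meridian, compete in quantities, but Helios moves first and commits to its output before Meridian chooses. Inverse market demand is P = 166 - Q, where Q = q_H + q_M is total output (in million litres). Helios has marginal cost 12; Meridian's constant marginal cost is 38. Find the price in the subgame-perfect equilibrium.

57

Solve by backward induction. Given q_H, the follower Meridian maximises π_M = (166 - q_H - q_M)q_M - 38q_M.
Setting the follower's marginal profit to zero, 128 - q_H - 2q_M = 0, i.e. q_M = (128 - q_H)/2.
Helios substitutes q_M(q_H) into its own profit: π_H = q_H(166 - q_H - (128 - q_H)/2) - 12q_H = (102 - (1/2)q_H)q_H - 12q_H.
The leader's first-order condition 90 - q_H = 0 yields q_H = 90.
Then q_M = (128 - 90)/2 = 19.
Total output Q = 109, so price P = 166 - 109 = 57.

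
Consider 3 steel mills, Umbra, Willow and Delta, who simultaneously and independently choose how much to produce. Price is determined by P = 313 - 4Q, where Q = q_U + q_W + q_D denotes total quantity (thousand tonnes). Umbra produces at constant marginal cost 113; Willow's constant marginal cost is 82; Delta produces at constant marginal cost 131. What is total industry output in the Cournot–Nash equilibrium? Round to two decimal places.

38.31

Umbra's profit: π_U = (313 - 4Q)q_U - (113q_U). Setting ∂π_U/∂q_U = 0: 200 - 8q_U - 4(q_W + q_D) = 0.
Willow's profit: π_W = (313 - 4Q)q_W - (82q_W). Setting ∂π_W/∂q_W = 0: 231 - 8q_W - 4(q_U + q_D) = 0.
Delta's profit: π_D = (313 - 4Q)q_D - (131q_D). Setting ∂π_D/∂q_D = 0: 182 - 8q_D - 4(q_U + q_W) = 0.
Adding the 3 conditions: 613 − 8Q − 8Q = 0, i.e. Q = 613/16.
Back-substituting: q_U = (200 − 613/4)/4 = 187/16, q_W = (231 − 613/4)/4 = 311/16, q_D = (182 − 613/4)/4 = 115/16.
Total output Q = 187/16 + 311/16 + 115/16 = 613/16.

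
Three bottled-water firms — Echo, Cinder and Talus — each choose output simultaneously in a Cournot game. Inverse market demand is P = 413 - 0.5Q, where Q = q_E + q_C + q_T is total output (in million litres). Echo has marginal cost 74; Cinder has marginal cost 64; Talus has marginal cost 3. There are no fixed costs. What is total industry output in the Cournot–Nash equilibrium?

Echo's profit: π_E = (413 - 0.5Q)q_E - (74q_E). Setting ∂π_E/∂q_E = 0: 339 - q_E - (1/2)(q_C + q_T) = 0.
Cinder's profit: π_C = (413 - 0.5Q)q_C - (64q_C). Setting ∂π_C/∂q_C = 0: 349 - q_C - (1/2)(q_E + q_T) = 0.
Talus's profit: π_T = (413 - 0.5Q)q_T - (3q_T). Setting ∂π_T/∂q_T = 0: 410 - q_T - (1/2)(q_E + q_C) = 0.
Summing all 3 equations gives 1098 − 2Q = 0, hence Q = 549.
Back-substituting: q_E = (339 − 549/2)/(1/2) = 129, q_C = (349 − 549/2)/(1/2) = 149, q_T = (410 − 549/2)/(1/2) = 271.
Total output Q = 129 + 149 + 271 = 549.

549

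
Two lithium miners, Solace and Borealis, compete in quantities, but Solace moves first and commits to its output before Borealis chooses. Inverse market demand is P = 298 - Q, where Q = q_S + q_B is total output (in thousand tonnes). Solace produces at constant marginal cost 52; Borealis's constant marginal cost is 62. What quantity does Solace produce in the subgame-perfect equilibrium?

The follower Borealis best-responds to any q_S: π_B = (298 - Q)q_B - 62q_B.
Setting the follower's marginal profit to zero, 236 - q_S - 2q_B = 0, i.e. q_B = (236 - q_S)/2.
Solace substitutes q_B(q_S) into its own profit: π_S = q_S(298 - q_S - (236 - q_S)/2) - 52q_S = (180 - (1/2)q_S)q_S - 52q_S.
Maximising: ∂π_S/∂q_S = 128 - q_S = 0, giving q_S = 128.
Then q_B = (236 - 128)/2 = 54.

128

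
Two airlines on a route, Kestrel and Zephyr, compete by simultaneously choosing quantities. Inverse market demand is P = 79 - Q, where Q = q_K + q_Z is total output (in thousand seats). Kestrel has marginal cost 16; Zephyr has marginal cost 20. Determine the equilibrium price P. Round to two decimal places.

38.33

Kestrel's profit: π_K = (79 - Q)q_K - (16q_K). Setting ∂π_K/∂q_K = 0: 63 - 2q_K - (q_Z) = 0.
Zephyr's first-order condition: 59 - 2q_Z - (q_K) = 0.
So q_K = (63 - q_Z)/2 and q_Z = (59 - q_K)/2.
Substituting one into the other gives q_K = 67/3 and q_Z = 55/3.
Total output Q = 122/3, so price P = 79 - 122/3 = 115/3.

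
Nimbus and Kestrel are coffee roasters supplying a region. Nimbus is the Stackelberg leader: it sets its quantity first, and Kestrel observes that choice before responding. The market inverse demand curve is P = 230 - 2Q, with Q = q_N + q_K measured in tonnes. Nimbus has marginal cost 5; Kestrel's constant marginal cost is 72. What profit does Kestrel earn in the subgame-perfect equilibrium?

Solve by backward induction. Given q_N, the follower Kestrel maximises π_K = (230 - 2q_N - 2q_K)q_K - 72q_K.
∂π_K/∂q_K = 158 - 2q_N - 4q_K = 0 gives the reaction function q_K = (158 - 2q_N)/4.
The leader anticipates this reaction. Substituting into P = 230 - 2Q gives P = 151 - q_N, so π_N = (151 - q_N)q_N - 5q_N.
Maximising: ∂π_N/∂q_N = 146 - 2q_N = 0, giving q_N = 73.
Then q_K = (158 - 2·73)/4 = 3.
Price P = 230 - 2·76 = 78.
Kestrel's profit: (78 - 72)·3 = 18.

18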